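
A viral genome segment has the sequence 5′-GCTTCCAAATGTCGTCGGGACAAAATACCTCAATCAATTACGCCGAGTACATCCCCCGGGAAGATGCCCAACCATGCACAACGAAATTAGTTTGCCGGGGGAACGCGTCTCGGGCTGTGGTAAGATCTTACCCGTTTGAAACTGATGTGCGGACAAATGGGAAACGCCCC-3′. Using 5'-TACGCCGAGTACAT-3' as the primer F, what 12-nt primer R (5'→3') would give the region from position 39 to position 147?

The product's 3' end on the top strand is position 147.
The reverse primer anneals to the top strand over positions 136–147, i.e. to TTGAAACTGATG.
Its sequence written 5'→3' is the reverse complement: CATCAGTTTCAA.

5'-CATCAGTTTCAA-3'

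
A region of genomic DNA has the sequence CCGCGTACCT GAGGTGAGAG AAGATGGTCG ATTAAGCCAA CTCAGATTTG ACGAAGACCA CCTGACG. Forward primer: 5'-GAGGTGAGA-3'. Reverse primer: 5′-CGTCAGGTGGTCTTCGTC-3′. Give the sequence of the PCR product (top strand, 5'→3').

The forward primer matches the template at positions 11–19.
The reverse primer's reverse complement is GACGAAGACCACCTGACG, which matches the template at positions 50–67.
The product is the template from position 11 through 67 (57 bp).

5'-GAGGTGAGAGAAGATGGTCGATTAAGCCAACTCAGATTTGACGAAGACCACCTGACG-3'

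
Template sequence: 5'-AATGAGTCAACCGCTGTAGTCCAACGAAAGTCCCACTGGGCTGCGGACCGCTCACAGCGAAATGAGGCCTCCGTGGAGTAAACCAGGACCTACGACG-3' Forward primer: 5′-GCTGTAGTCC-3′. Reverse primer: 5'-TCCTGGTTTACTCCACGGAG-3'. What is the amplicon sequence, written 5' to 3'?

5'-GCTGTAGTCCAACGAAAGTCCCACTGGGCTGCGGACCGCTCACAGCGAAATGAGGCCTCCGTGGAGTAAACCAGGA-3'

Forward primer GCTGTAGTCC is found on the top strand at positions 13–22.
Taking the reverse complement of TCCTGGTTTACTCCACGGAG gives CTCCGTGGAGTAAACCAGGA, found at positions 69–88 on the template; the primer anneals here to the top strand with its 3' end pointing upstream.
The product is the template from position 13 through 88 (76 bp).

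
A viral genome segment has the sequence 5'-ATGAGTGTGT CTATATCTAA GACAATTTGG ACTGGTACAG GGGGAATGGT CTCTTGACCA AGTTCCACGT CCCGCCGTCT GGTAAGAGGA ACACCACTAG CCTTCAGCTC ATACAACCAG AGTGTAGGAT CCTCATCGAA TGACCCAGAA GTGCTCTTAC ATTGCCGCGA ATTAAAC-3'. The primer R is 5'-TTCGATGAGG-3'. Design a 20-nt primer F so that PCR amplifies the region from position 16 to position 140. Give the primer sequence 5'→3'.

5'-TCTAAGACAATTTGGACTGG-3'

The reverse primer's reverse complement CCTCATCGAA matches the template at positions 131–140; the product starts at position 16.
The forward primer is identical to the top strand over positions 16–35: TCTAAGACAATTTGGACTGG.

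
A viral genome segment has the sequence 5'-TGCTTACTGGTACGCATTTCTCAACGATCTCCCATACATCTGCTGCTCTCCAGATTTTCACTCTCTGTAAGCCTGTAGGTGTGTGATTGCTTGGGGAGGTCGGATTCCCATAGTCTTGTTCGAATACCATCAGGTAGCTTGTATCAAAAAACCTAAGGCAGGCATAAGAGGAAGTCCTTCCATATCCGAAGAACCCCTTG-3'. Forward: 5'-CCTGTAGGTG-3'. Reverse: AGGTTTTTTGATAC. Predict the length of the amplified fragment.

Forward primer CCTGTAGGTG is found on the top strand at positions 72–81.
Taking the reverse complement of AGGTTTTTTGATAC gives GTATCAAAAAACCT, found at positions 141–154 on the template; the primer anneals here to the top strand with its 3' end pointing upstream.
The product runs from position 72 to position 154, so its length is 154 − 72 + 1 = 83 bp.

83 bp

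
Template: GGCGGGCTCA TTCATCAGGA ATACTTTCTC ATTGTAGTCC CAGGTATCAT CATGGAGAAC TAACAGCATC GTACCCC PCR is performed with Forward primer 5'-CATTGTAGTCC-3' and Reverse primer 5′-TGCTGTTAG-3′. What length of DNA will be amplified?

The forward primer matches the template at positions 30–40.
Taking the reverse complement of TGCTGTTAG gives CTAACAGCA, found at positions 60–68 on the template; the primer anneals here to the top strand with its 3' end pointing upstream.
The product runs from position 30 to position 68, so its length is 68 − 30 + 1 = 39 bp.

39 bp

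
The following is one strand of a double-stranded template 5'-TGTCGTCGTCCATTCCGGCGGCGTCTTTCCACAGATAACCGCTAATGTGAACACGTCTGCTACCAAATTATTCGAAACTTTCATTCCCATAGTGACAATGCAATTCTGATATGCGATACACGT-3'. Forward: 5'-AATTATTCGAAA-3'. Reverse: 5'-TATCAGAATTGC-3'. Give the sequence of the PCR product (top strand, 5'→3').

5'-AATTATTCGAAACTTTCATTCCCATAGTGACAATGCAATTCTGATA-3'

Forward primer AATTATTCGAAA is found on the top strand at positions 66–77.
The reverse primer's reverse complement is GCAATTCTGATA, which matches the template at positions 100–111.
The product is the template from position 66 through 111 (46 bp).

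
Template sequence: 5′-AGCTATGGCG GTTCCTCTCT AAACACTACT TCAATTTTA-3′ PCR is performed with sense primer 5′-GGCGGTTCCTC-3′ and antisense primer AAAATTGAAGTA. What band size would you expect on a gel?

32 bp

The forward primer matches the template at positions 7–17.
Reverse complement of the reverse primer: TACTTCAATTTT. This occurs on the top strand at positions 27–38.
Amplicon spans positions 7–38: 32 bp.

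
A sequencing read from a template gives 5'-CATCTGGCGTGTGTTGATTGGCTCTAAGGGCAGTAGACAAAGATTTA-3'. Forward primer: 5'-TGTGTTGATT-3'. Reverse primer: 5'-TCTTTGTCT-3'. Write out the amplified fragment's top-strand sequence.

5'-TGTGTTGATTGGCTCTAAGGGCAGTAGACAAAGA-3'

Scanning the template, TGTGTTGATT occurs at positions 10–19; this primer anneals to the bottom strand there with its 3' end pointing downstream.
Taking the reverse complement of TCTTTGTCT gives AGACAAAGA, found at positions 35–43 on the template; the primer anneals here to the top strand with its 3' end pointing upstream.
The product is the template from position 10 through 43 (34 bp).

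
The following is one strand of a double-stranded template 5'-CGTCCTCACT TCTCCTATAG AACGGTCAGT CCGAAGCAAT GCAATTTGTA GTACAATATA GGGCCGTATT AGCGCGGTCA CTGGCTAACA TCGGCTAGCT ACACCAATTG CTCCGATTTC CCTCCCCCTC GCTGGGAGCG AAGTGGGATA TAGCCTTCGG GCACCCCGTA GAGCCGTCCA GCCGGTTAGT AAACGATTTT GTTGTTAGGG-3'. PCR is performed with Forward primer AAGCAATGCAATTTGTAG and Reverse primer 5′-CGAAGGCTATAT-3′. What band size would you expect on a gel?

Scanning the template, AAGCAATGCAATTTGTAG occurs at positions 34–51; this primer anneals to the bottom strand there with its 3' end pointing downstream.
The reverse primer's reverse complement is ATATAGCCTTCG, which matches the template at positions 148–159.
The product runs from position 34 to position 159, so its length is 159 − 34 + 1 = 126 bp.

126 bp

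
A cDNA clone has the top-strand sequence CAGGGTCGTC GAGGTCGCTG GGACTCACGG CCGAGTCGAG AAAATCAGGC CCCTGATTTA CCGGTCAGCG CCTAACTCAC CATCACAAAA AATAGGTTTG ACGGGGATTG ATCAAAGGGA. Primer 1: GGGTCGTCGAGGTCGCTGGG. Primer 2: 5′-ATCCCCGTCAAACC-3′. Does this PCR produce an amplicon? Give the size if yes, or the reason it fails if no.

Primer 1 (GGGTCGTCGAGGTCGCTGGG) matches the top strand at positions 3–22; it acts as a forward primer.
Primer 2's reverse complement is GGTTTGACGGGGAT, matching the top strand at positions 95–108; it acts as a reverse primer.
The 3' ends face each other across positions 3–108, giving a 106 bp product.

Yes — a 106 bp product.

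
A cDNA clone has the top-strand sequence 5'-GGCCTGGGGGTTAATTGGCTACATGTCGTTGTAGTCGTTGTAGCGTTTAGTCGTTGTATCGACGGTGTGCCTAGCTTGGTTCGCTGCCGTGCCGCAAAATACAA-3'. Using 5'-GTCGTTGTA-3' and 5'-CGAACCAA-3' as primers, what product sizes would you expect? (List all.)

The forward primer GTCGTTGTA matches the top strand at positions 25–33, 34–42, 50–58.
The reverse primer's reverse complement is TTGGTTCG, matching at positions 76–83.
Each forward site pairs with the reverse site to give a product ending at position 83: sizes 59, 50, 34 bp.

59 bp, 50 bp, 34 bp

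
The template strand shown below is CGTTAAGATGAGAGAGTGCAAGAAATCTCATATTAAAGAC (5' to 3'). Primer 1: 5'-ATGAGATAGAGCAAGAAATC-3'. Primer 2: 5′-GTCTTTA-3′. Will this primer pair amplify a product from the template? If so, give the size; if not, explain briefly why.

Primer 1 (ATGAGATAGAGCAAGAAATC) does not match the top strand, and its reverse complement GATTTCTTGCTCTATCTCAT does not match either.
With no annealing site for primer 1, no amplification occurs.

No product — primer 1 has no binding site in the template.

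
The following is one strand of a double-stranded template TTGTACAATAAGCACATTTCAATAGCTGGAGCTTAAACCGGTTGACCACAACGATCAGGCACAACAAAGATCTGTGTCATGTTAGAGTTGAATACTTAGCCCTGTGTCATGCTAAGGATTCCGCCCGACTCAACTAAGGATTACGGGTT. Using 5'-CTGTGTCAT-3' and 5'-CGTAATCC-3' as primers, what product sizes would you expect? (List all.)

The forward primer CTGTGTCAT matches the top strand at positions 72–80, 102–110.
The reverse primer's reverse complement is GGATTACG, matching at positions 138–145.
Each forward site pairs with the reverse site to give a product ending at position 145: sizes 74, 44 bp.

74 bp, 44 bp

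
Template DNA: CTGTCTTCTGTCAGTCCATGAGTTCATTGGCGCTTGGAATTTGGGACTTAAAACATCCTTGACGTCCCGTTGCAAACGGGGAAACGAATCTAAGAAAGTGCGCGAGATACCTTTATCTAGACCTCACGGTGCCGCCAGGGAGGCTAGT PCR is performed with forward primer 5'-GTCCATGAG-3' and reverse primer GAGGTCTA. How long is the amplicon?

The forward primer matches the template at positions 14–22.
Taking the reverse complement of GAGGTCTA gives TAGACCTC, found at positions 118–125 on the template; the primer anneals here to the top strand with its 3' end pointing upstream.
The product runs from position 14 to position 125, so its length is 125 − 14 + 1 = 112 bp.

112 bp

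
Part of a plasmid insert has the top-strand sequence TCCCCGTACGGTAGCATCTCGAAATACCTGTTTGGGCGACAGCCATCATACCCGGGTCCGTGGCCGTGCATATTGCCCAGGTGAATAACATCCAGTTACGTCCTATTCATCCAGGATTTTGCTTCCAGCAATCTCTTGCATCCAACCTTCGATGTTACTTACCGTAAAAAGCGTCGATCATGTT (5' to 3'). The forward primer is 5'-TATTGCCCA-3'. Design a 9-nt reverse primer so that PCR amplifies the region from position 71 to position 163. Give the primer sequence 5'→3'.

5'-GGTAAGTAA-3'

The product's 3' end on the top strand is position 163.
The reverse primer anneals to the top strand over positions 155–163, i.e. to TTACTTACC.
Its sequence written 5'→3' is the reverse complement: GGTAAGTAA.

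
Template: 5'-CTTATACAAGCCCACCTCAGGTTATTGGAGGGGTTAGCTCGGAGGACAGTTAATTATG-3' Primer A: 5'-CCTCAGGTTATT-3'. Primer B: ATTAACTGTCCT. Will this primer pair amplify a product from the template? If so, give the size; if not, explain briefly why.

Primer A (CCTCAGGTTATT) matches the top strand at positions 15–26; it acts as a forward primer.
Primer B's reverse complement is AGGACAGTTAAT, matching the top strand at positions 43–54; it acts as a reverse primer.
The 3' ends face each other across positions 15–54, giving a 40 bp product.

Yes — a 40 bp product.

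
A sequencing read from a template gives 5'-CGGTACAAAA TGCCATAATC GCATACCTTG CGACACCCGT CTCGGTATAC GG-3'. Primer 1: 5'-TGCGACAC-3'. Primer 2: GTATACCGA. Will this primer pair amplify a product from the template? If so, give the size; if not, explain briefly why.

Yes — a 22 bp product.

Primer 1 (TGCGACAC) matches the top strand at positions 29–36; it acts as a forward primer.
Primer 2's reverse complement is TCGGTATAC, matching the top strand at positions 42–50; it acts as a reverse primer.
The 3' ends face each other across positions 29–50, giving a 22 bp product.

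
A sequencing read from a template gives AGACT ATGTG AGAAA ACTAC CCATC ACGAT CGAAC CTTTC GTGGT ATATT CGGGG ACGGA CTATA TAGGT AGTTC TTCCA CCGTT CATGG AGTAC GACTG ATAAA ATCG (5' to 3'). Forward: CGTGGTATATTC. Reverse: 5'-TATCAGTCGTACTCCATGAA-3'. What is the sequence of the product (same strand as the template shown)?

Forward primer CGTGGTATATTC is found on the top strand at positions 40–51.
Taking the reverse complement of TATCAGTCGTACTCCATGAA gives TTCATGGAGTACGACTGATA, found at positions 84–103 on the template; the primer anneals here to the top strand with its 3' end pointing upstream.
The product is the template from position 40 through 103 (64 bp).

5'-CGTGGTATATTCGGGGACGGACTATATAGGTAGTTCTTCCACCGTTCATGGAGTACGACTGATA-3'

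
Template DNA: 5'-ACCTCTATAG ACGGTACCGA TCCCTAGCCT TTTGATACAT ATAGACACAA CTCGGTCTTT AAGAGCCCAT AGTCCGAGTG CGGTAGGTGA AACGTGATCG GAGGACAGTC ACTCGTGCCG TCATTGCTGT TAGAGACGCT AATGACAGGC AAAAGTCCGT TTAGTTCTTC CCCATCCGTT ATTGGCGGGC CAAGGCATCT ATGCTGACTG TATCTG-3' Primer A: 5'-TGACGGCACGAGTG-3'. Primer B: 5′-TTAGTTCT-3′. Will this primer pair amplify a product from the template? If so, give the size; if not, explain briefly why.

No product — the primers' 3' ends point away from each other.

Primer A (TGACGGCACGAGTG) has reverse complement CACTCGTGCCGTCA, which matches the top strand at positions 110–123; primer A anneals to the top strand there with its 3' end pointing upstream toward position 110.
Primer B (TTAGTTCT) matches the top strand directly at positions 161–168; it anneals to the bottom strand with its 3' end pointing downstream toward position 168.
The 3' ends diverge (primer A extends toward position 1, primer B toward position 216), so the primers never converge on a shared product.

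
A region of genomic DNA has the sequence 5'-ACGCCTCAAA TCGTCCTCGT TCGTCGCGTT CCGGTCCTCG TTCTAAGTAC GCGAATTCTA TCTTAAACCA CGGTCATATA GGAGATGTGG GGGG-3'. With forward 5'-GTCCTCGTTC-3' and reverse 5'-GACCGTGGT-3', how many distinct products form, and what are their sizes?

Two products: 63 bp, 42 bp

The forward primer GTCCTCGTTC matches the top strand at positions 13–22, 34–43.
The reverse primer's reverse complement is ACCACGGTC, matching at positions 67–75.
Each forward site pairs with the reverse site to give a product ending at position 75: sizes 63, 42 bp.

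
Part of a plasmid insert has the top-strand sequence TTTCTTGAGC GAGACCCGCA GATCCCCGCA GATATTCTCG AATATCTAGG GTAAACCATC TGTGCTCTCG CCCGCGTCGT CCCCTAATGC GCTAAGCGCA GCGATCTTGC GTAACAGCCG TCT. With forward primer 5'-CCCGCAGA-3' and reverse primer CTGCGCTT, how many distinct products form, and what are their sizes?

The forward primer CCCGCAGA matches the top strand at positions 15–22, 25–32.
The reverse primer's reverse complement is AAGCGCAG, matching at positions 94–101.
Each forward site pairs with the reverse site to give a product ending at position 101: sizes 87, 77 bp.

Two products: 87 bp, 77 bp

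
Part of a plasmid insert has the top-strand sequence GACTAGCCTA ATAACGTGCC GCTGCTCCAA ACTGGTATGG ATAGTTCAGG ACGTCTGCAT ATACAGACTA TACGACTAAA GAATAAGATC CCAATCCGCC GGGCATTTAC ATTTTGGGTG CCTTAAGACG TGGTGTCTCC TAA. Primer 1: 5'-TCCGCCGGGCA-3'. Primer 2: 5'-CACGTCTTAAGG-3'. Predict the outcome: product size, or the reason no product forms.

Yes — a 38 bp product.

Primer 1 (TCCGCCGGGCA) matches the top strand at positions 95–105; it acts as a forward primer.
Primer 2's reverse complement is CCTTAAGACGTG, matching the top strand at positions 121–132; it acts as a reverse primer.
The 3' ends face each other across positions 95–132, giving a 38 bp product.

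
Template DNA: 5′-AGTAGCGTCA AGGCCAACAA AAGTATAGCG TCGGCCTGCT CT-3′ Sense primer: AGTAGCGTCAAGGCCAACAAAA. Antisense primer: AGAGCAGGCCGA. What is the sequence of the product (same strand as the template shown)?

5'-AGTAGCGTCAAGGCCAACAAAAGTATAGCGTCGGCCTGCTCT-3'

The forward primer matches the template at positions 1–22.
The reverse primer's reverse complement is TCGGCCTGCTCT, which matches the template at positions 31–42.
The product is the template from position 1 through 42 (42 bp).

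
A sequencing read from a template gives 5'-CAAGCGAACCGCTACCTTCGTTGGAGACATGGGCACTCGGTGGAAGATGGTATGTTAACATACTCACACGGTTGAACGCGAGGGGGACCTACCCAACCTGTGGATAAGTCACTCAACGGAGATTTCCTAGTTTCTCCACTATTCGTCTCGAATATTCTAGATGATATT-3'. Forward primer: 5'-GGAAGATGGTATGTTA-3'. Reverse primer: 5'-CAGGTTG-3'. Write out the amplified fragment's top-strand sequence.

Scanning the template, GGAAGATGGTATGTTA occurs at positions 42–57; this primer anneals to the bottom strand there with its 3' end pointing downstream.
Reverse complement of the reverse primer: CAACCTG. This occurs on the top strand at positions 94–100.
The product is the template from position 42 through 100 (59 bp).

5'-GGAAGATGGTATGTTAACATACTCACACGGTTGAACGCGAGGGGGACCTACCCAACCTG-3'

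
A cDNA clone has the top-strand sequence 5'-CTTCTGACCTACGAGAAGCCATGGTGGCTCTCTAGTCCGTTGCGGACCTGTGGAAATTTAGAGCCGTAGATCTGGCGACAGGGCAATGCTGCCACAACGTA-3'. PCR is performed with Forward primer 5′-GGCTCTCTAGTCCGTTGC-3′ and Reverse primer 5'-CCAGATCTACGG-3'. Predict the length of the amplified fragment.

Scanning the template, GGCTCTCTAGTCCGTTGC occurs at positions 26–43; this primer anneals to the bottom strand there with its 3' end pointing downstream.
Taking the reverse complement of CCAGATCTACGG gives CCGTAGATCTGG, found at positions 64–75 on the template; the primer anneals here to the top strand with its 3' end pointing upstream.
Amplicon spans positions 26–75: 50 bp.

50 bp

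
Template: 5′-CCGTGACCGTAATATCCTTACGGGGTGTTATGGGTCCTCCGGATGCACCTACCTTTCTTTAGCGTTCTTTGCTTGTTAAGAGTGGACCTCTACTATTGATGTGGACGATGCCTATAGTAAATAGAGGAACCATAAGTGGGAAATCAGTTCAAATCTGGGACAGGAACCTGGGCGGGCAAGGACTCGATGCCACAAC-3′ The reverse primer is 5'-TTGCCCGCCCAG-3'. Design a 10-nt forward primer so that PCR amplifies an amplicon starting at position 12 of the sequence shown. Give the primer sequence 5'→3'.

5'-ATATCCTTAC-3'

The reverse primer's reverse complement CTGGGCGGGCAA matches the template at positions 168–179; the product starts at position 12.
The forward primer is identical to the top strand over positions 12–21: ATATCCTTAC.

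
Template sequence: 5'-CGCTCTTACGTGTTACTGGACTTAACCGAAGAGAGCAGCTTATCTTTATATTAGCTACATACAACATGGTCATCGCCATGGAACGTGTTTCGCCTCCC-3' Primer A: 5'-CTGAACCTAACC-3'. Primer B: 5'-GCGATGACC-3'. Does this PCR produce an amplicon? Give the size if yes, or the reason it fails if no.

Primer A (CTGAACCTAACC) does not match the top strand, and its reverse complement GGTTAGGTTCAG does not match either.
With no annealing site for primer A, no amplification occurs.

No product — primer A has no binding site in the template.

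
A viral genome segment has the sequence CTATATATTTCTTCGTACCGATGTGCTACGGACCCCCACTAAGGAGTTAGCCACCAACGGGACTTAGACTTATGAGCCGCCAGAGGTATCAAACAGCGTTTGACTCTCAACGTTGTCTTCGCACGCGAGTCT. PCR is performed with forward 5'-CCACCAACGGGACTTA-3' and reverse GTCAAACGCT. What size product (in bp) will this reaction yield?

Forward primer CCACCAACGGGACTTA is found on the top strand at positions 51–66.
Reverse complement of the reverse primer: AGCGTTTGAC. This occurs on the top strand at positions 95–104.
Amplicon spans positions 51–104: 54 bp.

54 bp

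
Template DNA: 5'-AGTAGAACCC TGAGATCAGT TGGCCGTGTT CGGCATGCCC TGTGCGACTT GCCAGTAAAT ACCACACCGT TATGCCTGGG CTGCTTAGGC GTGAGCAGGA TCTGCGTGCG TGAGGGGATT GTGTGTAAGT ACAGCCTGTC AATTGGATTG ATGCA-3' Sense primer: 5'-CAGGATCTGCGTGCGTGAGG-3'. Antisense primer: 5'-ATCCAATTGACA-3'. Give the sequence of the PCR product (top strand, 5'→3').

5'-CAGGATCTGCGTGCGTGAGGGGATTGTGTGTAAGTACAGCCTGTCAATTGGAT-3'

Forward primer CAGGATCTGCGTGCGTGAGG is found on the top strand at positions 96–115.
Taking the reverse complement of ATCCAATTGACA gives TGTCAATTGGAT, found at positions 137–148 on the template; the primer anneals here to the top strand with its 3' end pointing upstream.
The product is the template from position 96 through 148 (53 bp).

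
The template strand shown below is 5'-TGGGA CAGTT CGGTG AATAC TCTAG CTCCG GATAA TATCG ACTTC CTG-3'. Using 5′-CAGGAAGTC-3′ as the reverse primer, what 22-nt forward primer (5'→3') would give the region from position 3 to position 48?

The reverse primer's reverse complement GACTTCCTG matches the template at positions 40–48; the product starts at position 3.
The forward primer is identical to the top strand over positions 3–24: GGACAGTTCGGTGAATACTCTA.

5'-GGACAGTTCGGTGAATACTCTA-3'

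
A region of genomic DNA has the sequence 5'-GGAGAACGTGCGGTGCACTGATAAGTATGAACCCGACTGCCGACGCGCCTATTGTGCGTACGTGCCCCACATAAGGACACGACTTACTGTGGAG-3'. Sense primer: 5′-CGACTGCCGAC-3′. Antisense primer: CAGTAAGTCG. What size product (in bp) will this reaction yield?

The forward primer matches the template at positions 34–44.
The reverse primer's reverse complement is CGACTTACTG, which matches the template at positions 80–89.
The product runs from position 34 to position 89, so its length is 89 − 34 + 1 = 56 bp.

56 bp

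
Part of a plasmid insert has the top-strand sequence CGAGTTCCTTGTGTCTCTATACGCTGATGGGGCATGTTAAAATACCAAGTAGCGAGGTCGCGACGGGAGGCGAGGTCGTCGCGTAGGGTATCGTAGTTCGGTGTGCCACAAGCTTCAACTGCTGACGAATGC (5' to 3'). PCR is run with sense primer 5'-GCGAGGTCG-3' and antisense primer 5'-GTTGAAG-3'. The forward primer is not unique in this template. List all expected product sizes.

68 bp, 50 bp

The forward primer GCGAGGTCG matches the top strand at positions 52–60, 70–78.
The reverse primer's reverse complement is CTTCAAC, matching at positions 113–119.
Each forward site pairs with the reverse site to give a product ending at position 119: sizes 68, 50 bp.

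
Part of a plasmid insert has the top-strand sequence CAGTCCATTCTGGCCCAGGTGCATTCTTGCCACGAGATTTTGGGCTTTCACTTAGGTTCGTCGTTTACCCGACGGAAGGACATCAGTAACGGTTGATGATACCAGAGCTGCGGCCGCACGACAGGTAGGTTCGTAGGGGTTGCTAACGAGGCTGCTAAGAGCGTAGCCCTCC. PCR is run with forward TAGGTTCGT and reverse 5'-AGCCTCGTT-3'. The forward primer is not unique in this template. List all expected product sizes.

101 bp, 28 bp

The forward primer TAGGTTCGT matches the top strand at positions 53–61, 126–134.
The reverse primer's reverse complement is AACGAGGCT, matching at positions 145–153.
Each forward site pairs with the reverse site to give a product ending at position 153: sizes 101, 28 bp.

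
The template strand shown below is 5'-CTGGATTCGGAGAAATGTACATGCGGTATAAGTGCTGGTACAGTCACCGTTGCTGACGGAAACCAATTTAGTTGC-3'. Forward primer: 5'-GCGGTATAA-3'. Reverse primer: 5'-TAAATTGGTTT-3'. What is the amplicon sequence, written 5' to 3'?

5'-GCGGTATAAGTGCTGGTACAGTCACCGTTGCTGACGGAAACCAATTTA-3'

Forward primer GCGGTATAA is found on the top strand at positions 23–31.
Taking the reverse complement of TAAATTGGTTT gives AAACCAATTTA, found at positions 60–70 on the template; the primer anneals here to the top strand with its 3' end pointing upstream.
The product is the template from position 23 through 70 (48 bp).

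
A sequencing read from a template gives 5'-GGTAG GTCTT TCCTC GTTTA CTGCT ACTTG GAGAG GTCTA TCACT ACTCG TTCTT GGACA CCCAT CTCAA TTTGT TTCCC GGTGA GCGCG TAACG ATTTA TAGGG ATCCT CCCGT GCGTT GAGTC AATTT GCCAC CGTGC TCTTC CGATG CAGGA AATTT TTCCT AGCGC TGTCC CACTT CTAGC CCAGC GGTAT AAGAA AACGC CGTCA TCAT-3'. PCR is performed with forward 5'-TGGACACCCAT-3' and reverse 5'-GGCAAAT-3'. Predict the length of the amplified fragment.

The forward primer matches the template at positions 55–65.
Taking the reverse complement of GGCAAAT gives ATTTGCC, found at positions 127–133 on the template; the primer anneals here to the top strand with its 3' end pointing upstream.
Product length = (reverse-primer end) − (forward-primer start) + 1 = 133 − 55 + 1 = 79 bp.

79 bp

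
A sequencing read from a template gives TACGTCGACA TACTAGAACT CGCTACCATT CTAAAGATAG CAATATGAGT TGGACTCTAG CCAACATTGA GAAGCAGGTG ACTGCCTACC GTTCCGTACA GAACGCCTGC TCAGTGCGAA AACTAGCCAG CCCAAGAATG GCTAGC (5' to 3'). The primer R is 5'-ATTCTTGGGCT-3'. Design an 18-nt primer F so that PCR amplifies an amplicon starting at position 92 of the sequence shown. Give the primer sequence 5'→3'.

The reverse primer's reverse complement AGCCCAAGAAT matches the template at positions 129–139; the product starts at position 92.
The forward primer is identical to the top strand over positions 92–109: TTCCGTACAGAACGCCTG.

5'-TTCCGTACAGAACGCCTG-3'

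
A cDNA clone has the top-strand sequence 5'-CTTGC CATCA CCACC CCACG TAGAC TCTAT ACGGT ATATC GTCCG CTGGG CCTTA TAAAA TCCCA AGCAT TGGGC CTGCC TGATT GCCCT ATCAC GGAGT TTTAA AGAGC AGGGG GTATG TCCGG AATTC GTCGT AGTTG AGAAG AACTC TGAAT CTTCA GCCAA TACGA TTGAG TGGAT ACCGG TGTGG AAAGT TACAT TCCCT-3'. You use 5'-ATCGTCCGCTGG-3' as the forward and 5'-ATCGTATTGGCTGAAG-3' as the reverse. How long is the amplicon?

134 bp

Scanning the template, ATCGTCCGCTGG occurs at positions 38–49; this primer anneals to the bottom strand there with its 3' end pointing downstream.
Taking the reverse complement of ATCGTATTGGCTGAAG gives CTTCAGCCAATACGAT, found at positions 156–171 on the template; the primer anneals here to the top strand with its 3' end pointing upstream.
The product runs from position 38 to position 171, so its length is 171 − 38 + 1 = 134 bp.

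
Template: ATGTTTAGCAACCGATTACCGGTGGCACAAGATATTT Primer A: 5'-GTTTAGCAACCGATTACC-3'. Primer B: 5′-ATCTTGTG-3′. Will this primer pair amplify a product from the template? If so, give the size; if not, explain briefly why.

Primer A (GTTTAGCAACCGATTACC) matches the top strand at positions 3–20; it acts as a forward primer.
Primer B's reverse complement is CACAAGAT, matching the top strand at positions 26–33; it acts as a reverse primer.
The 3' ends face each other across positions 3–33, giving a 31 bp product.

Yes — a 31 bp product.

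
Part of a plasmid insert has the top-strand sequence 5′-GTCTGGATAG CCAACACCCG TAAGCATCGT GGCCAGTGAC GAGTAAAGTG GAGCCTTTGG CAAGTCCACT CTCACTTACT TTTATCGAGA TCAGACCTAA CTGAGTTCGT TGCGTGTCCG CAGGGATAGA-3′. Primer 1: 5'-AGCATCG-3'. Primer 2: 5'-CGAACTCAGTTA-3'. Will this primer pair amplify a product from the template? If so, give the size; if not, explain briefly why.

Yes — an 87 bp product.

Primer 1 (AGCATCG) matches the top strand at positions 23–29; it acts as a forward primer.
Primer 2's reverse complement is TAACTGAGTTCG, matching the top strand at positions 98–109; it acts as a reverse primer.
The 3' ends face each other across positions 23–109, giving an 87 bp product.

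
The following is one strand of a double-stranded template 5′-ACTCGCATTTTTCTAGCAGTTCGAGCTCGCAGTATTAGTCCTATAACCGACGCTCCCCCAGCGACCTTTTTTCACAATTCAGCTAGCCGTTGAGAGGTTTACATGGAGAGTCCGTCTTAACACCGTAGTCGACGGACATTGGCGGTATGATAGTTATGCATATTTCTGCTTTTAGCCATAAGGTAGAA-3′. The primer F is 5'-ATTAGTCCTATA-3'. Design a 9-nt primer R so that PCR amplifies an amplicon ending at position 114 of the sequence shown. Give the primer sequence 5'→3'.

The forward primer binds at positions 34–45; the product's 3' end on the top strand is position 114.
The reverse primer anneals to the top strand over positions 106–114, i.e. to GAGAGTCCG.
Its sequence written 5'→3' is the reverse complement: CGGACTCTC.

5'-CGGACTCTC-3'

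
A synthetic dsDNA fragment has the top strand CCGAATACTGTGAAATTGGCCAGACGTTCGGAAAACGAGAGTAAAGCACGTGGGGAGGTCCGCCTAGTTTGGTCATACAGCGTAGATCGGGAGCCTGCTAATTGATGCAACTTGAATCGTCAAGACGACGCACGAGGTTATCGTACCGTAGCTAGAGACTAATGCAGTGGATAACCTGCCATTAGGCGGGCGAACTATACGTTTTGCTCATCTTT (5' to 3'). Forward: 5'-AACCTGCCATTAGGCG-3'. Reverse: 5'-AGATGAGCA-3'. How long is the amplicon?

41 bp

Forward primer AACCTGCCATTAGGCG is found on the top strand at positions 173–188.
Reverse complement of the reverse primer: TGCTCATCT. This occurs on the top strand at positions 205–213.
The product runs from position 173 to position 213, so its length is 213 − 173 + 1 = 41 bp.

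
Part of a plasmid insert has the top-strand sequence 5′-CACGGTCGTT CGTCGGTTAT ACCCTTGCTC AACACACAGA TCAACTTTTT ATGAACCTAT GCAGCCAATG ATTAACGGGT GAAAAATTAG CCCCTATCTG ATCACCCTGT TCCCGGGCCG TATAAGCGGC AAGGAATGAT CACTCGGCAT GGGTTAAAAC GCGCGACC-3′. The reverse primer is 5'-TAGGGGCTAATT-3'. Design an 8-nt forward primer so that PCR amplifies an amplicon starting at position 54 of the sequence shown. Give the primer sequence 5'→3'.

5'-AACCTATG-3'

The reverse primer's reverse complement AATTAGCCCCTA matches the template at positions 85–96; the product starts at position 54.
The forward primer is identical to the top strand over positions 54–61: AACCTATG.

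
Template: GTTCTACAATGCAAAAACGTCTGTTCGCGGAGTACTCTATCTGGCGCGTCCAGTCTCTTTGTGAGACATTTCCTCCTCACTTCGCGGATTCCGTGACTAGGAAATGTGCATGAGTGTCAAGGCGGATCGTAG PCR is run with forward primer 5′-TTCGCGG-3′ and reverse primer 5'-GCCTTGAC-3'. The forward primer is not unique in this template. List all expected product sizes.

The forward primer TTCGCGG matches the top strand at positions 24–30, 81–87.
The reverse primer's reverse complement is GTCAAGGC, matching at positions 116–123.
Each forward site pairs with the reverse site to give a product ending at position 123: sizes 100, 43 bp.

100 bp, 43 bp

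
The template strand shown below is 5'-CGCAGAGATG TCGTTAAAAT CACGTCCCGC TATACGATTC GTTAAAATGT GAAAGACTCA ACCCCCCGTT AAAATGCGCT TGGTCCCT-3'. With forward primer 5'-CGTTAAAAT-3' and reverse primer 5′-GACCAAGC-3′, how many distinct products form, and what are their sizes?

The forward primer CGTTAAAAT matches the top strand at positions 12–20, 40–48, 67–75.
The reverse primer's reverse complement is GCTTGGTC, matching at positions 78–85.
Each forward site pairs with the reverse site to give a product ending at position 85: sizes 74, 46, 19 bp.

Three products: 74 bp, 46 bp, 19 bp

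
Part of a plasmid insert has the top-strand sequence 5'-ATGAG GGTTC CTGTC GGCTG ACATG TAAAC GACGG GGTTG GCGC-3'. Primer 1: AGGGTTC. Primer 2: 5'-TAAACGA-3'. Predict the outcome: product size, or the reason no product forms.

Primer 1 (AGGGTTC) matches the top strand at positions 4–10 (3' end points downstream).
Primer 2 (TAAACGA) also matches the top strand directly, at positions 26–32 — its reverse complement TCGTTTA is not present.
Both primers anneal to the bottom strand with 3' ends pointing the same way, so neither can prime synthesis back toward the other.

No product — both primers anneal to the same strand and extend in the same direction.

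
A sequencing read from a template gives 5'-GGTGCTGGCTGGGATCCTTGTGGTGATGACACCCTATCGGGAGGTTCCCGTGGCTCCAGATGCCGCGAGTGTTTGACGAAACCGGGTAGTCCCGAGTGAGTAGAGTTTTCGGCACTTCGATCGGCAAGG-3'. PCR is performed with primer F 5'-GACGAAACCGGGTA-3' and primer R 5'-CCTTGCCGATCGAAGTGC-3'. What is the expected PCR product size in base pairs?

55 bp

Forward primer GACGAAACCGGGTA is found on the top strand at positions 75–88.
Taking the reverse complement of CCTTGCCGATCGAAGTGC gives GCACTTCGATCGGCAAGG, found at positions 112–129 on the template; the primer anneals here to the top strand with its 3' end pointing upstream.
Product length = (reverse-primer end) − (forward-primer start) + 1 = 129 − 75 + 1 = 55 bp.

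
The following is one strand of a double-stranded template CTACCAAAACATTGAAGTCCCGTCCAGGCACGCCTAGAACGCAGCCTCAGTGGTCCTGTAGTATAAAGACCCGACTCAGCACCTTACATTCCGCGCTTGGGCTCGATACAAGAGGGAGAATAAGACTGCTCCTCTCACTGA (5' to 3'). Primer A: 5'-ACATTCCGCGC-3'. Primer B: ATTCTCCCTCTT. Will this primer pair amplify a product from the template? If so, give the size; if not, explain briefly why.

Primer A (ACATTCCGCGC) matches the top strand at positions 86–96; it acts as a forward primer.
Primer B's reverse complement is AAGAGGGAGAAT, matching the top strand at positions 110–121; it acts as a reverse primer.
The 3' ends face each other across positions 86–121, giving a 36 bp product.

Yes — a 36 bp product.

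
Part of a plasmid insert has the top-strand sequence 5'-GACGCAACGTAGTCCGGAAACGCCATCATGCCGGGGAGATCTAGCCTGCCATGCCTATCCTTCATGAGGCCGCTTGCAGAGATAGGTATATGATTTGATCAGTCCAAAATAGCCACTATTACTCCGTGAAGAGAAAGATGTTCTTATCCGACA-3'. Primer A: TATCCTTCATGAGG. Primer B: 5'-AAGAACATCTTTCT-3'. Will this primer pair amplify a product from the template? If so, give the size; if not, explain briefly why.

Yes — a 90 bp product.

Primer A (TATCCTTCATGAGG) matches the top strand at positions 56–69; it acts as a forward primer.
Primer B's reverse complement is AGAAAGATGTTCTT, matching the top strand at positions 132–145; it acts as a reverse primer.
The 3' ends face each other across positions 56–145, giving a 90 bp product.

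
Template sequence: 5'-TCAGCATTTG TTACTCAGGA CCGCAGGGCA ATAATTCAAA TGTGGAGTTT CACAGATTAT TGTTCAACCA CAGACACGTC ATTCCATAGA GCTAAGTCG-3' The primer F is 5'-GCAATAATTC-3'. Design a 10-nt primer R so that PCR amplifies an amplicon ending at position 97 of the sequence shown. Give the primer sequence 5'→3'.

5'-ACTTAGCTCT-3'

The forward primer binds at positions 28–37; the product's 3' end on the top strand is position 97.
The reverse primer anneals to the top strand over positions 88–97, i.e. to AGAGCTAAGT.
Its sequence written 5'→3' is the reverse complement: ACTTAGCTCT.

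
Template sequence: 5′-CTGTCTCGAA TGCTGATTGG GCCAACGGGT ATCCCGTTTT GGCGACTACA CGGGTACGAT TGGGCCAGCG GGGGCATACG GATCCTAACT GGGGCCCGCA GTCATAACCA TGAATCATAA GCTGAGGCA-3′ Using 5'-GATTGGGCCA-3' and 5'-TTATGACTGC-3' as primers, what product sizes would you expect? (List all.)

The forward primer GATTGGGCCA matches the top strand at positions 15–24, 58–67.
The reverse primer's reverse complement is GCAGTCATAA, matching at positions 98–107.
Each forward site pairs with the reverse site to give a product ending at position 107: sizes 93, 50 bp.

93 bp, 50 bp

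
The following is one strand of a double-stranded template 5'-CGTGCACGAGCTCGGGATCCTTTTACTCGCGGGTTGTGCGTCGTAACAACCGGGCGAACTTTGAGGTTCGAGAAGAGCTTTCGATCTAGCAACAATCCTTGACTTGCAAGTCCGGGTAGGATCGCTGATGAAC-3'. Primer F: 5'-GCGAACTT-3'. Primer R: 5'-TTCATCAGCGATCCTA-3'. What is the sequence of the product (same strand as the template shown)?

The forward primer matches the template at positions 54–61.
Taking the reverse complement of TTCATCAGCGATCCTA gives TAGGATCGCTGATGAA, found at positions 117–132 on the template; the primer anneals here to the top strand with its 3' end pointing upstream.
The product is the template from position 54 through 132 (79 bp).

5'-GCGAACTTTGAGGTTCGAGAAGAGCTTTCGATCTAGCAACAATCCTTGACTTGCAAGTCCGGGTAGGATCGCTGATGAA-3'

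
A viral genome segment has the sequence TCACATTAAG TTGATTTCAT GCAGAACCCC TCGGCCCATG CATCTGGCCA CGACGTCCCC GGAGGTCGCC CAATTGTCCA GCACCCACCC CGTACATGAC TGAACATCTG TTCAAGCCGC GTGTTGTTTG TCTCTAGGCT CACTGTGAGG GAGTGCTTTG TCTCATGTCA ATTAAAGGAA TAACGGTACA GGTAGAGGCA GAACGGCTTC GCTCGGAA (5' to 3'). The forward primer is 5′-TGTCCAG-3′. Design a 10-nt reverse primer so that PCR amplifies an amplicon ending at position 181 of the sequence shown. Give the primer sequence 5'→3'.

5'-ATTCCTTTAA-3'

The forward primer binds at positions 75–81; the product's 3' end on the top strand is position 181.
The reverse primer anneals to the top strand over positions 172–181, i.e. to TTAAAGGAAT.
Its sequence written 5'→3' is the reverse complement: ATTCCTTTAA.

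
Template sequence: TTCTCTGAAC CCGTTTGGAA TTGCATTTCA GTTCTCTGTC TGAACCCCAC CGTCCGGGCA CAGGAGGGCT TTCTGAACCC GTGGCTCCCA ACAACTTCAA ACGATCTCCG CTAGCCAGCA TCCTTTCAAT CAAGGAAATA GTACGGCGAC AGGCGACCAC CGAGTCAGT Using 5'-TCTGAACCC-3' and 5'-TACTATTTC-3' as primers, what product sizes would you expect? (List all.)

140 bp, 105 bp, 72 bp

The forward primer TCTGAACCC matches the top strand at positions 4–12, 39–47, 72–80.
The reverse primer's reverse complement is GAAATAGTA, matching at positions 135–143.
Each forward site pairs with the reverse site to give a product ending at position 143: sizes 140, 105, 72 bp.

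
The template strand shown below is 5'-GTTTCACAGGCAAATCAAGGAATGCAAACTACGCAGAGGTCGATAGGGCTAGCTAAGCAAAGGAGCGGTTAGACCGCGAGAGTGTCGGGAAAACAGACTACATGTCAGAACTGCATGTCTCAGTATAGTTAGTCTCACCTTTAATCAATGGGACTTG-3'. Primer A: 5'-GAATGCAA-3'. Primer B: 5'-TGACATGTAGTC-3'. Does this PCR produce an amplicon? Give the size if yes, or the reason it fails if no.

Primer A (GAATGCAA) matches the top strand at positions 20–27; it acts as a forward primer.
Primer B's reverse complement is GACTACATGTCA, matching the top strand at positions 96–107; it acts as a reverse primer.
The 3' ends face each other across positions 20–107, giving an 88 bp product.

Yes — an 88 bp product.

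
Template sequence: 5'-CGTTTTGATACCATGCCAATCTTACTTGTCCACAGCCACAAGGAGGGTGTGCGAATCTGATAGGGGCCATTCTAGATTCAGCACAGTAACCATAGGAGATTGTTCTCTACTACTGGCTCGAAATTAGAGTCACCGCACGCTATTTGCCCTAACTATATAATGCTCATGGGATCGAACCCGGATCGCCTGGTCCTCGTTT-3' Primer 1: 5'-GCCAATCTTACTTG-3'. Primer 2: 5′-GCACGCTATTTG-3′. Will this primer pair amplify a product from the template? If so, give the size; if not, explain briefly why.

No product — both primers anneal to the same strand and extend in the same direction.

Primer 1 (GCCAATCTTACTTG) matches the top strand at positions 15–28 (3' end points downstream).
Primer 2 (GCACGCTATTTG) also matches the top strand directly, at positions 135–146 — its reverse complement CAAATAGCGTGC is not present.
Both primers anneal to the bottom strand with 3' ends pointing the same way, so neither can prime synthesis back toward the other.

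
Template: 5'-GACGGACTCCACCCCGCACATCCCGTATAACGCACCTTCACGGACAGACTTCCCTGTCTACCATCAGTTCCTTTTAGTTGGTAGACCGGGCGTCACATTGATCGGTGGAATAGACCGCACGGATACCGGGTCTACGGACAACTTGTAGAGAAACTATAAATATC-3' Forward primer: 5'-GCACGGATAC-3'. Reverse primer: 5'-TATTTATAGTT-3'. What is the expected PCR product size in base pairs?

Forward primer GCACGGATAC is found on the top strand at positions 117–126.
Reverse complement of the reverse primer: AACTATAAATA. This occurs on the top strand at positions 152–162.
Product length = (reverse-primer end) − (forward-primer start) + 1 = 162 − 117 + 1 = 46 bp.

46 bp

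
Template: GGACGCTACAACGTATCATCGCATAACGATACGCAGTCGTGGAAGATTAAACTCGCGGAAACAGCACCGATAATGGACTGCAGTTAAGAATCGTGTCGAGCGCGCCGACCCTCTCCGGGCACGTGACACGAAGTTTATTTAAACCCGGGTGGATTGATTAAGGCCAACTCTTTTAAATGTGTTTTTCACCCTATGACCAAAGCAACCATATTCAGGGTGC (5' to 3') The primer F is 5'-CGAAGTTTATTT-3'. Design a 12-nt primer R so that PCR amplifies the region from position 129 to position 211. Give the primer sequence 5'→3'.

The product's 3' end on the top strand is position 211.
The reverse primer anneals to the top strand over positions 200–211, i.e. to AAGCAACCATAT.
Its sequence written 5'→3' is the reverse complement: ATATGGTTGCTT.

5'-ATATGGTTGCTT-3'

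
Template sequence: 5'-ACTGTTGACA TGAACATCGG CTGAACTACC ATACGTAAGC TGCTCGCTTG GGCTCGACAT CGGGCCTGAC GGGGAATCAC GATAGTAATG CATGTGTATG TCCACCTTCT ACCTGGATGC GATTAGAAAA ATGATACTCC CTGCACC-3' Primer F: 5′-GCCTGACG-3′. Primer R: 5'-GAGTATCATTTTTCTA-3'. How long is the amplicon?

Scanning the template, GCCTGACG occurs at positions 64–71; this primer anneals to the bottom strand there with its 3' end pointing downstream.
The reverse primer's reverse complement is TAGAAAAATGATACTC, which matches the template at positions 124–139.
Amplicon spans positions 64–139: 76 bp.

76 bp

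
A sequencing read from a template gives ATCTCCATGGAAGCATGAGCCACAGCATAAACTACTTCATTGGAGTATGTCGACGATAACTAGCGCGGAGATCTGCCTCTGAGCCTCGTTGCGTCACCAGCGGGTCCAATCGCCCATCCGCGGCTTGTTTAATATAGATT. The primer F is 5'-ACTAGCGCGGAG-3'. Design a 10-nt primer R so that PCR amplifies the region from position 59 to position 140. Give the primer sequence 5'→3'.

The product's 3' end on the top strand is position 140.
The reverse primer anneals to the top strand over positions 131–140, i.e. to AATATAGATT.
Its sequence written 5'→3' is the reverse complement: AATCTATATT.

5'-AATCTATATT-3'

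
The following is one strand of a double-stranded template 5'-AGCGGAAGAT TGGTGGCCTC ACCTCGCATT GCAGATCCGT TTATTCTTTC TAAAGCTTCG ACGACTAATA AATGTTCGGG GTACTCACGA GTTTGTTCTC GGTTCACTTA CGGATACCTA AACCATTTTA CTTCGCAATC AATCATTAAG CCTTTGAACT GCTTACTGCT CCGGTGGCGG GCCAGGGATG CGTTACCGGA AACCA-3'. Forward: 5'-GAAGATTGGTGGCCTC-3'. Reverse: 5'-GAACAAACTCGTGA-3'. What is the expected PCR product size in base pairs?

Scanning the template, GAAGATTGGTGGCCTC occurs at positions 5–20; this primer anneals to the bottom strand there with its 3' end pointing downstream.
Taking the reverse complement of GAACAAACTCGTGA gives TCACGAGTTTGTTC, found at positions 85–98 on the template; the primer anneals here to the top strand with its 3' end pointing upstream.
Product length = (reverse-primer end) − (forward-primer start) + 1 = 98 − 5 + 1 = 94 bp.

94 bp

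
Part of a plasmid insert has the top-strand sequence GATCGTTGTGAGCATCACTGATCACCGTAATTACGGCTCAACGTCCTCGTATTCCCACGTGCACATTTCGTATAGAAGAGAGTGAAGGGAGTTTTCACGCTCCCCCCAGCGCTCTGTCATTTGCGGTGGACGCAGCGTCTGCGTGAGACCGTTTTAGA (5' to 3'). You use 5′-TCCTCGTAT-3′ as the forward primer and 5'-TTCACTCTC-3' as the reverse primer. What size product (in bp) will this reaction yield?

43 bp

The forward primer matches the template at positions 44–52.
Reverse complement of the reverse primer: GAGAGTGAA. This occurs on the top strand at positions 78–86.
Product length = (reverse-primer end) − (forward-primer start) + 1 = 86 − 44 + 1 = 43 bp.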